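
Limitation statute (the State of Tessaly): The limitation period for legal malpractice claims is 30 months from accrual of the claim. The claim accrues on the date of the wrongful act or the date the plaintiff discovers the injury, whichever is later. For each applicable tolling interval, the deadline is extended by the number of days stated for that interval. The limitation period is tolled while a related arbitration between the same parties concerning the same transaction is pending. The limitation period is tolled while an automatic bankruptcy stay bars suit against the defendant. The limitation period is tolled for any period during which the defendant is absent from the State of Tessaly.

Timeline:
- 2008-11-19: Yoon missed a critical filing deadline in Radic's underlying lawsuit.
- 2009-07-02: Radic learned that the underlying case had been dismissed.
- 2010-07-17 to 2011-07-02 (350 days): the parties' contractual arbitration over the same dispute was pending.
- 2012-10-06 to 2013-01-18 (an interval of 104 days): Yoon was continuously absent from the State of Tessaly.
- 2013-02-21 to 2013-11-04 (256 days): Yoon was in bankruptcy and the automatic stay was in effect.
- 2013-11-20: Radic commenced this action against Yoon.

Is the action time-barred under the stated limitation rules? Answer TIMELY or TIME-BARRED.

TIMELY

The claim accrued on 2009-07-02 — the later of the 2008-11-19 act and the 2009-07-02 discovery.
Adding the 30 months base period to 2009-07-02 gives a deadline of 2012-01-02, before any tolling.
Because the pending related arbitration ran from 2010-07-17 to 2011-07-02, the deadline is extended by 350 days to 2012-12-17.
The defendant's absence from the jurisdiction from 2012-10-06 to 2013-01-18 tolled the period for 104 days, extending the deadline to 2013-03-31.
The automatic bankruptcy stay from 2013-02-21 to 2013-11-04 tolled the period for 256 days, extending the deadline to 2013-12-12.
Radic filed on 2013-11-20, before the 2013-12-12 deadline, so the action is timely.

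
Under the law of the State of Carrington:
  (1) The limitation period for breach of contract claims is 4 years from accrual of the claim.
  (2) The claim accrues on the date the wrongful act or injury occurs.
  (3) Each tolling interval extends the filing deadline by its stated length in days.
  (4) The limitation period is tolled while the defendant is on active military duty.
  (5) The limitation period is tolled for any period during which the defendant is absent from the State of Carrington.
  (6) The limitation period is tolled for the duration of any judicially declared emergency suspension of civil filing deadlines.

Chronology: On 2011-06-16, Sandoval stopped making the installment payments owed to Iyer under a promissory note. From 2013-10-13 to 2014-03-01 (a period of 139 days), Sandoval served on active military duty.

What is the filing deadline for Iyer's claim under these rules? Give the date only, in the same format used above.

2015-11-02

The claim accrued on 2011-06-16, the date of the act.
Adding the 4 years base period to 2011-06-16 gives a deadline of 2015-06-16, before any tolling.
The defendant's active military service from 2013-10-13 to 2014-03-01 tolled the period for 139 days, extending the deadline to 2015-11-02.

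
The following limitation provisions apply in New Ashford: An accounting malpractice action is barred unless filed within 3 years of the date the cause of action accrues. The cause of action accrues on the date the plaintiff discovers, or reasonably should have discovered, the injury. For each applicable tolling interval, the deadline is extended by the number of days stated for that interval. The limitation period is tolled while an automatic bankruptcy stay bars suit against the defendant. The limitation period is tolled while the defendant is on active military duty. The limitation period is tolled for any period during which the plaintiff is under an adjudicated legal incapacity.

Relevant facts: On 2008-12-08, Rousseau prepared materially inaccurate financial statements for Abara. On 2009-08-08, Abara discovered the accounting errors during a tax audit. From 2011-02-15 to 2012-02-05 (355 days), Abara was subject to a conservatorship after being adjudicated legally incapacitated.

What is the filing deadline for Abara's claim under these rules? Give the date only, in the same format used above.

Under the discovery rule, the claim accrued on 2009-08-08, when Abara discovered the injury — not on the 2008-12-08 date of the underlying act.
3 years from 2009-08-08 is 2012-08-08.
Because the plaintiff's legal incapacity ran from 2011-02-15 to 2012-02-05, the deadline is extended by 355 days to 2013-07-29.

2013-07-29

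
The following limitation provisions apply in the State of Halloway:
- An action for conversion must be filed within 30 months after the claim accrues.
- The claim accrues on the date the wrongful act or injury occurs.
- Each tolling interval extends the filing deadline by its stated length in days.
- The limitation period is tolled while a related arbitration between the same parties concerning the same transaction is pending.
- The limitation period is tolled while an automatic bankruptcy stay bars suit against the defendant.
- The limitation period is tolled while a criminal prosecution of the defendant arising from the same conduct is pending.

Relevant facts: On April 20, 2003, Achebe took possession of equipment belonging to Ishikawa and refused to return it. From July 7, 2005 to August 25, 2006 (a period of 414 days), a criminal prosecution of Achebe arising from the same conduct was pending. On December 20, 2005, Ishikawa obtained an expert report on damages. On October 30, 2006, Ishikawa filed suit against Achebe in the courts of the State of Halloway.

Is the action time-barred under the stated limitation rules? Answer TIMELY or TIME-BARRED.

TIMELY

The limitation period began to run on April 20, 2003.
30 months from April 20, 2003 is October 20, 2005.
The period was tolled for 414 days by the pending criminal prosecution (July 7, 2005 to August 25, 2006), pushing the deadline to December 8, 2006.
Nothing else in the chronology tolls or restarts the period.
The October 30, 2006 filing precedes the December 8, 2006 deadline; the claim is timely.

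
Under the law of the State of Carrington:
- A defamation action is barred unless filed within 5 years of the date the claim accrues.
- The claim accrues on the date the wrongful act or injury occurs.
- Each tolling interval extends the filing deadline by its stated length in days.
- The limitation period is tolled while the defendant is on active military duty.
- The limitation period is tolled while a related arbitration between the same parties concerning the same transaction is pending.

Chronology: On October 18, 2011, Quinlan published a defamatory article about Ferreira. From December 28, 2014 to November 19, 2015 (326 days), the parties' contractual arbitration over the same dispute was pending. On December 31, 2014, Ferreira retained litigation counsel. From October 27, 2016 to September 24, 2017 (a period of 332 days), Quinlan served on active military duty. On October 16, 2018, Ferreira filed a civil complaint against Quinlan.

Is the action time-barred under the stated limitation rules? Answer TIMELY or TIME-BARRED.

The claim accrued on October 18, 2011, the date of the act.
The untolled deadline — 5 years after October 18, 2011 — is October 18, 2016.
The pending related arbitration from December 28, 2014 to November 19, 2015 tolled the period for 326 days, extending the deadline to September 9, 2017.
The period was tolled for 332 days by the defendant's active military service (October 27, 2016 to September 24, 2017), pushing the deadline to August 7, 2018.
The other events in the timeline have no effect on the limitation period under the stated rules.
The October 16, 2018 filing falls after the August 7, 2018 deadline; the claim is time-barred.

TIME-BARRED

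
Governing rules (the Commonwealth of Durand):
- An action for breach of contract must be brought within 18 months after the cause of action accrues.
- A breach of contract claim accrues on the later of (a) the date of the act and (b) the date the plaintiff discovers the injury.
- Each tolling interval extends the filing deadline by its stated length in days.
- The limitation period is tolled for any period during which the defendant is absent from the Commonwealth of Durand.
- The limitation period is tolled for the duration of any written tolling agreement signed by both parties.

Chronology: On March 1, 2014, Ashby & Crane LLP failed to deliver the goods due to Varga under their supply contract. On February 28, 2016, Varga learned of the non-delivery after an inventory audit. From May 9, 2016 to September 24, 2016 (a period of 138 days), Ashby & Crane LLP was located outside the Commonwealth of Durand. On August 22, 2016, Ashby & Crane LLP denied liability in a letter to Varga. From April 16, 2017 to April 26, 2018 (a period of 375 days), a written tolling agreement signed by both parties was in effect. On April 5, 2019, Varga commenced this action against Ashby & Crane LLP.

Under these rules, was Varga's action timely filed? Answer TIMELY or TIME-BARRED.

TIME-BARRED

Taking the later of the act (March 1, 2014) and discovery (February 28, 2016), the claim accrued on February 28, 2016.
Adding the 18 months base period to February 28, 2016 gives a deadline of August 28, 2017, before any tolling.
The period was tolled for 138 days by the defendant's absence from the jurisdiction (May 9, 2016 to September 24, 2016), pushing the deadline to January 13, 2018.
The written tolling agreement from April 16, 2017 to April 26, 2018 tolled the period for 375 days, extending the deadline to January 23, 2019.
None of the other events listed affects the running of the period under the stated rules.
Filing on April 5, 2019 missed the January 23, 2019 deadline — the action is time-barred.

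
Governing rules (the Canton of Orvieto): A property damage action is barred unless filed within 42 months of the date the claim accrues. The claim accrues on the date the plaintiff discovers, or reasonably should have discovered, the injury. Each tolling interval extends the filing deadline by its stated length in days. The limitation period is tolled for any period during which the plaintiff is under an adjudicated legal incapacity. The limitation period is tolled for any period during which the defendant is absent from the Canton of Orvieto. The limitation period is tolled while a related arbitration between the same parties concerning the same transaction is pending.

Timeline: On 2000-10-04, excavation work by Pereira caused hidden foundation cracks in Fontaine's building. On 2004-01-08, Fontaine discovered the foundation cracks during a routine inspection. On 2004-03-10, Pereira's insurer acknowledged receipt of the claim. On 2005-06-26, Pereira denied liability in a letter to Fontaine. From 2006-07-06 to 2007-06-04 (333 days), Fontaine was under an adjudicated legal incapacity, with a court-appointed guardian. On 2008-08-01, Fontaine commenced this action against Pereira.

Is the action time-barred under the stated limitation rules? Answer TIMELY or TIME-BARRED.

Under the discovery rule, the claim accrued on 2004-01-08, when Fontaine discovered the injury — not on the 2000-10-04 date of the underlying act.
42 months from 2004-01-08 is 2007-07-08.
The period was tolled for 333 days by the plaintiff's legal incapacity (2006-07-06 to 2007-06-04), pushing the deadline to 2008-06-05.
None of the other events listed affects the running of the period under the stated rules.
Filing on 2008-08-01 missed the 2008-06-05 deadline — the action is time-barred.

TIME-BARRED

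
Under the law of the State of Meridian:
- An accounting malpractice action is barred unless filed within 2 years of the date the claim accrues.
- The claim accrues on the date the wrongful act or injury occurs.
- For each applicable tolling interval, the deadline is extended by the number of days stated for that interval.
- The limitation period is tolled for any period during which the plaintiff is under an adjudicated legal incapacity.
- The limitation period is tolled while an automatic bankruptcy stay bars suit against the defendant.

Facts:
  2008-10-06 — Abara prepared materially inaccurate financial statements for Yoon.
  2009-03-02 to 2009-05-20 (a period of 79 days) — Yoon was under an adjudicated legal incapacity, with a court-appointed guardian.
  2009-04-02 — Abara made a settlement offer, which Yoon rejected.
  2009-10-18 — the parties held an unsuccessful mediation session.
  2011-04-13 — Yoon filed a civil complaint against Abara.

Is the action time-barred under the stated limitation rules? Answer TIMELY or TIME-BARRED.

TIME-BARRED

The claim accrued on 2008-10-06, when the wrongful act occurred.
Adding the 2 years base period to 2008-10-06 gives a deadline of 2010-10-06, before any tolling.
The plaintiff's legal incapacity from 2009-03-02 to 2009-05-20 tolled the period for 79 days, extending the deadline to 2010-12-24.
The other events in the timeline have no effect on the limitation period under the stated rules.
The 2011-04-13 filing falls after the 2010-12-24 deadline; the claim is time-barred.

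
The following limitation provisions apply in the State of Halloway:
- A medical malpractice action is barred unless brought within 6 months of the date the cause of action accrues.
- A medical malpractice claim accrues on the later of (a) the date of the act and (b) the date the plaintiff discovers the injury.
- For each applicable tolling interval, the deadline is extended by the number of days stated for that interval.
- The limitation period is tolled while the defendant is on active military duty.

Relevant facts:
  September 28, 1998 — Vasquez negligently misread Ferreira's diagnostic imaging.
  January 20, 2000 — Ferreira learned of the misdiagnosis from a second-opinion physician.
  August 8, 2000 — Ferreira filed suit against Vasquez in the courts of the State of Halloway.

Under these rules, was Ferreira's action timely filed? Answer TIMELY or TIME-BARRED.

The claim accrued on January 20, 2000 — the later of the September 28, 1998 act and the January 20, 2000 discovery.
Adding the 6 months base period to January 20, 2000 gives a deadline of July 20, 2000, before any tolling.
The August 8, 2000 filing falls after the July 20, 2000 deadline; the claim is time-barred.

TIME-BARRED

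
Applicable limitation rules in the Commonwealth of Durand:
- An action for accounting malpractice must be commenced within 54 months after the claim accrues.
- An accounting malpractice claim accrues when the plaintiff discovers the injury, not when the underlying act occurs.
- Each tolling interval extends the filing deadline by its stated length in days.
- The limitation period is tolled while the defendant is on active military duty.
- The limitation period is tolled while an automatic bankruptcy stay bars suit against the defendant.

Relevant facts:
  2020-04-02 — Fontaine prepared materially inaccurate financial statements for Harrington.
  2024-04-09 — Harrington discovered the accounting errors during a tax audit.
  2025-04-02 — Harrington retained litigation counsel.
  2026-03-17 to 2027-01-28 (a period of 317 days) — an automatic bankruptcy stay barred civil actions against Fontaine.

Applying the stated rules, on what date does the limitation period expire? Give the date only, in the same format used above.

2029-08-22

Accrual is tied to discovery, so the period began on 2024-04-09 rather than on 2020-04-02 when the act occurred.
Adding the 54 months base period to 2024-04-09 gives a deadline of 2028-10-09, before any tolling.
Because the automatic bankruptcy stay ran from 2026-03-17 to 2027-01-28, the deadline is extended by 317 days to 2029-08-22.
Nothing else in the chronology tolls or restarts the period.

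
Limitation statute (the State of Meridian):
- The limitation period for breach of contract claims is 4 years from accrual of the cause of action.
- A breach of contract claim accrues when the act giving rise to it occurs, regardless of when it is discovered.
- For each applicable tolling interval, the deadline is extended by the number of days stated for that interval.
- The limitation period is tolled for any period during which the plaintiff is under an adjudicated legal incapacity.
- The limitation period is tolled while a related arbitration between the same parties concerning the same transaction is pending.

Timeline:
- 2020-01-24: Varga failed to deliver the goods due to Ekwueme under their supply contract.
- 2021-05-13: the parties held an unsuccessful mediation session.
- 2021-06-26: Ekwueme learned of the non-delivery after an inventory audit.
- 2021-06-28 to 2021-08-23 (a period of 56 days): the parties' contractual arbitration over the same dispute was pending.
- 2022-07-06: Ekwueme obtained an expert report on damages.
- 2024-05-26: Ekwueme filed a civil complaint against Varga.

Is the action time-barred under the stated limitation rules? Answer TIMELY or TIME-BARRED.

Accrual is governed by the date of the act, so the period began to run on 2020-01-24; the later discovery on 2021-06-26 is irrelevant under the stated rule.
Adding the 4 years base period to 2020-01-24 gives a deadline of 2024-01-24, before any tolling.
Because the pending related arbitration ran from 2021-06-28 to 2021-08-23, the deadline is extended by 56 days to 2024-03-20.
None of the other events listed affects the running of the period under the stated rules.
Filing on 2024-05-26 missed the 2024-03-20 deadline — the action is time-barred.

TIME-BARRED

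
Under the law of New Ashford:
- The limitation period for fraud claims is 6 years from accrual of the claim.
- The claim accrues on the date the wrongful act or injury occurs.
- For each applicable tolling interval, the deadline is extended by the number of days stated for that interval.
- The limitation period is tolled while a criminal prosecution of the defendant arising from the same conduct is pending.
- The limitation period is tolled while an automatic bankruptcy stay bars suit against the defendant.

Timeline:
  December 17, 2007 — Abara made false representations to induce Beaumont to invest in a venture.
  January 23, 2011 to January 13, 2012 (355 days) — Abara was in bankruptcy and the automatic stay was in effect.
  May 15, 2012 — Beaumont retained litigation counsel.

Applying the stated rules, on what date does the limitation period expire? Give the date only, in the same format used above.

December 7, 2014

The claim accrued on December 17, 2007, when the wrongful act occurred.
6 years from December 17, 2007 is December 17, 2013.
Because the automatic bankruptcy stay ran from January 23, 2011 to January 13, 2012, the deadline is extended by 355 days to December 7, 2014.
The other events in the timeline have no effect on the limitation period under the stated rules.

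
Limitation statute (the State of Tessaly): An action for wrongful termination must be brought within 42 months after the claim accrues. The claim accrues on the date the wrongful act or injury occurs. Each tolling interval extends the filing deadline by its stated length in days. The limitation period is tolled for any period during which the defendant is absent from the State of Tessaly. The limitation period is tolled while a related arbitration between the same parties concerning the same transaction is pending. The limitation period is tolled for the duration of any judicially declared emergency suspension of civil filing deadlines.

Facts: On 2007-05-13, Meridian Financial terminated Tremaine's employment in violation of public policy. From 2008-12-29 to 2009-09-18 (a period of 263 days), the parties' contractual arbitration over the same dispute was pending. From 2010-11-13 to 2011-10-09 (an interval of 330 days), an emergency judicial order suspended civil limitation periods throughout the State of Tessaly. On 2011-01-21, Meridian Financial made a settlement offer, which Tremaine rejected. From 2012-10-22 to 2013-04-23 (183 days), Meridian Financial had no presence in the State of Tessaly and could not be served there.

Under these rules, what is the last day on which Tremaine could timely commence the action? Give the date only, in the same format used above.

The claim accrued on 2007-05-13, the date of the act.
The untolled deadline — 42 months after 2007-05-13 — is 2010-11-13.
The pending related arbitration from 2008-12-29 to 2009-09-18 tolled the period for 263 days, extending the deadline to 2011-08-03.
The emergency suspension of filing deadlines from 2010-11-13 to 2011-10-09 tolled the period for 330 days, extending the deadline to 2012-06-28.
The defendant's absence from the jurisdiction from 2012-10-22 to 2013-04-23 began after the period had already run on 2012-06-28, so it has no tolling effect.
Nothing else in the chronology tolls or restarts the period.

2012-06-28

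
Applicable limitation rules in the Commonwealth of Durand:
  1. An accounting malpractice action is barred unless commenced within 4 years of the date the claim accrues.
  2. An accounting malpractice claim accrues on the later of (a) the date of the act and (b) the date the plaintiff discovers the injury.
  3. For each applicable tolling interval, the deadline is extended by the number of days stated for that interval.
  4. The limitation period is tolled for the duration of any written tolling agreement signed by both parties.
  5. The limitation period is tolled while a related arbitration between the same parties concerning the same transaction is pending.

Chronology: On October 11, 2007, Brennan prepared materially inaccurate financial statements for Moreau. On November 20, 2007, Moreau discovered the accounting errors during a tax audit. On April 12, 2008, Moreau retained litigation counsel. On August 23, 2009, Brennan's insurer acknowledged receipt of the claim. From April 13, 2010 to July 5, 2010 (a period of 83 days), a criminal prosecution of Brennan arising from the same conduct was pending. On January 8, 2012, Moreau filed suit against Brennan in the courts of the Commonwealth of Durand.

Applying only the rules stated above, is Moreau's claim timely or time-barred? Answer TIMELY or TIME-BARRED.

Because discovery on November 20, 2007 post-dates the October 11, 2007 act, accrual under the later-of rule falls on November 20, 2007.
Adding the 4 years base period to November 20, 2007 gives a deadline of November 20, 2011, before any tolling.
Although a criminal prosecution ran from April 13, 2010 to July 5, 2010, the stated rules do not make that a tolling event, so it is disregarded.
None of the other events listed affects the running of the period under the stated rules.
The January 8, 2012 filing falls after the November 20, 2011 deadline; the claim is time-barred.

TIME-BARRED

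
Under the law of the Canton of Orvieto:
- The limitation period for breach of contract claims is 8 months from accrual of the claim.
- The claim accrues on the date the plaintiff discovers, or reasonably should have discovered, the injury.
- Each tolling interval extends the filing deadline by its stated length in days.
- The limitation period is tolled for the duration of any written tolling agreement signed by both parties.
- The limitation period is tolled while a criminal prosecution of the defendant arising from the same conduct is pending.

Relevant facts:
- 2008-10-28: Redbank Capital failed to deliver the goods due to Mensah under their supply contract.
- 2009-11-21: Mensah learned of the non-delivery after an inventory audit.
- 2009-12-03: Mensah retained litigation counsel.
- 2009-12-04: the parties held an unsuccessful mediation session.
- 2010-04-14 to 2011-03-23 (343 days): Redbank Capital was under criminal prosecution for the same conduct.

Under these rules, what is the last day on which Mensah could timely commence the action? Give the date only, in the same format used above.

2011-06-29

The claim did not accrue until Mensah discovered the injury on 2009-11-21; the 2008-10-28 act date does not start the clock under the stated rule.
8 months from 2009-11-21 is 2010-07-21.
Because the pending criminal prosecution ran from 2010-04-14 to 2011-03-23, the deadline is extended by 343 days to 2011-06-29.
None of the other events listed affects the running of the period under the stated rules.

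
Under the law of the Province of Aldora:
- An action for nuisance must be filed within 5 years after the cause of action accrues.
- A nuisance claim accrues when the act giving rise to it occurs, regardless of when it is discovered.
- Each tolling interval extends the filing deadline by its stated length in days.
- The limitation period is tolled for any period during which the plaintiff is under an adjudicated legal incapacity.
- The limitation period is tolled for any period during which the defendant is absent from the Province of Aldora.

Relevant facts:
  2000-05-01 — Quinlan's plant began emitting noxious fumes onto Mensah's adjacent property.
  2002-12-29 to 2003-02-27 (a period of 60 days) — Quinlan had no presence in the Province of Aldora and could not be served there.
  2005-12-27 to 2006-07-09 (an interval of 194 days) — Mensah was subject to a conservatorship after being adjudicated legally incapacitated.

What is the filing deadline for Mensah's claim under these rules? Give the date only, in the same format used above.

2005-06-30

The limitation period began to run on 2000-05-01.
The untolled deadline — 5 years after 2000-05-01 — is 2005-05-01.
The period was tolled for 60 days by the defendant's absence from the jurisdiction (2002-12-29 to 2003-02-27), pushing the deadline to 2005-06-30.
The plaintiff's legal incapacity starting 2005-12-27 came too late — the period had run on 2005-06-30 — and so does not extend the deadline.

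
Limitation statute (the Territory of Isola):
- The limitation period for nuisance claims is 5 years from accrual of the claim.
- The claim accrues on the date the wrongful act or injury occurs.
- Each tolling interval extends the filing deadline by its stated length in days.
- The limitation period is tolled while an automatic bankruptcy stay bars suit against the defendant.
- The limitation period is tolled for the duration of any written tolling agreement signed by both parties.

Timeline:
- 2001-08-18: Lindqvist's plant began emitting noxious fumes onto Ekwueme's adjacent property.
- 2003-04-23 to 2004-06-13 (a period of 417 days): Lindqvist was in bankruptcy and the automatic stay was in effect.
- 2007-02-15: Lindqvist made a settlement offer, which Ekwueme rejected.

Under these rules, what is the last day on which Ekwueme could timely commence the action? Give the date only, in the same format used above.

2007-10-09

The limitation period began to run on 2001-08-18.
5 years from 2001-08-18 is 2006-08-18.
Because the automatic bankruptcy stay ran from 2003-04-23 to 2004-06-13, the deadline is extended by 417 days to 2007-10-09.
The other events in the timeline have no effect on the limitation period under the stated rules.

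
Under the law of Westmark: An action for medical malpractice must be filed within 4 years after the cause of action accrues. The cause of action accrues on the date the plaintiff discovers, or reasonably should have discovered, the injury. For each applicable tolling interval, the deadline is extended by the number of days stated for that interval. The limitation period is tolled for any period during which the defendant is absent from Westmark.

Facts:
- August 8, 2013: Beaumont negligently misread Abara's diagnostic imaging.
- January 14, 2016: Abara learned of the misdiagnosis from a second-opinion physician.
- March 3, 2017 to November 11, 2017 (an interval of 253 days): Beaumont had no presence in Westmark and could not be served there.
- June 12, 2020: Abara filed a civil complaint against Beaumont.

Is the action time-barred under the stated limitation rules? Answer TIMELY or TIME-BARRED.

Under the discovery rule, the claim accrued on January 14, 2016, when Abara discovered the injury — not on the August 8, 2013 date of the underlying act.
Adding the 4 years base period to January 14, 2016 gives a deadline of January 14, 2020, before any tolling.
Because the defendant's absence from the jurisdiction ran from March 3, 2017 to November 11, 2017, the deadline is extended by 253 days to September 23, 2020.
Abara filed on June 12, 2020, before the September 23, 2020 deadline, so the action is timely.

TIMELY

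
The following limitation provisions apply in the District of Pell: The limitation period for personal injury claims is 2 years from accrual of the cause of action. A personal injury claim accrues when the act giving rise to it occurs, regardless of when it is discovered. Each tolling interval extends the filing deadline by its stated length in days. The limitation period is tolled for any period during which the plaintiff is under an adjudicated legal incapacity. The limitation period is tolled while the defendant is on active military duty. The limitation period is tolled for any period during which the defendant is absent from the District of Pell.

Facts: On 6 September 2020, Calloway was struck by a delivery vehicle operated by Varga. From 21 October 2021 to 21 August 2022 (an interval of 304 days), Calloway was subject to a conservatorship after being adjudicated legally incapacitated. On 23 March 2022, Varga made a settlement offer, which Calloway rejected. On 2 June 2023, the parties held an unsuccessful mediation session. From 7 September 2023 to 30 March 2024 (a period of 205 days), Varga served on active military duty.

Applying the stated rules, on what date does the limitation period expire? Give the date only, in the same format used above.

The claim accrued on 6 September 2020, when the wrongful act occurred.
2 years from 6 September 2020 is 6 September 2022.
The plaintiff's legal incapacity from 21 October 2021 to 21 August 2022 tolled the period for 304 days, extending the deadline to 7 July 2023.
The defendant's active military service starting 7 September 2023 came too late — the period had run on 7 July 2023 — and so does not extend the deadline.
The other events in the timeline have no effect on the limitation period under the stated rules.

7 July 2023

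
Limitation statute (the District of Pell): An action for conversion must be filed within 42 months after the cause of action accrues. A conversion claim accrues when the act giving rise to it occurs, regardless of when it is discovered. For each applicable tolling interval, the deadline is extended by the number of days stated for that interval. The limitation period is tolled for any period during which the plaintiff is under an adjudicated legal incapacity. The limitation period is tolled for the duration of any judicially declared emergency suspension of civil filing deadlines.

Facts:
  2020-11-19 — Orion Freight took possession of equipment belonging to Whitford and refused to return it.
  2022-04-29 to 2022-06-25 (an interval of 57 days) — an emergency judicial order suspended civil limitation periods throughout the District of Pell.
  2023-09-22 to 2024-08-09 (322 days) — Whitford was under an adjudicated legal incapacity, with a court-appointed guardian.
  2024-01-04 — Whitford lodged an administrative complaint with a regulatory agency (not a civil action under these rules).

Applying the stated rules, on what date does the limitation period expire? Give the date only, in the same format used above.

2025-06-02

The cause of action accrued on 2020-11-19, the date of the act.
Adding the 42 months base period to 2020-11-19 gives a deadline of 2024-05-19, before any tolling.
The emergency suspension of filing deadlines from 2022-04-29 to 2022-06-25 tolled the period for 57 days, extending the deadline to 2024-07-15.
The plaintiff's legal incapacity from 2023-09-22 to 2024-08-09 tolled the period for 322 days, extending the deadline to 2025-06-02.
None of the other events listed affects the running of the period under the stated rules.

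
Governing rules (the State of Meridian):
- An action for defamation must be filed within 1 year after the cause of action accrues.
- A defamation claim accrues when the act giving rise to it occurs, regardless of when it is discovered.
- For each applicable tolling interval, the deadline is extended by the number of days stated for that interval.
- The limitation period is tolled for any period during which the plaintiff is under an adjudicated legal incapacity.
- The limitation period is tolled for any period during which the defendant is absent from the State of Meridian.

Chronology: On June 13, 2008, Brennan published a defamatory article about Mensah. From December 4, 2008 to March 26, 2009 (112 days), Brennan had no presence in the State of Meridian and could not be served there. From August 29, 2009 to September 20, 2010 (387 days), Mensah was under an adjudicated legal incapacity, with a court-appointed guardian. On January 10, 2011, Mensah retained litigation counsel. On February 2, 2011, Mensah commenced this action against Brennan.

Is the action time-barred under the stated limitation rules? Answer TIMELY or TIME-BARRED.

TIME-BARRED

The cause of action accrued on June 13, 2008, the date of the act.
The untolled deadline — 1 year after June 13, 2008 — is June 13, 2009.
The defendant's absence from the jurisdiction from December 4, 2008 to March 26, 2009 tolled the period for 112 days, extending the deadline to October 3, 2009.
The plaintiff's legal incapacity from August 29, 2009 to September 20, 2010 tolled the period for 387 days, extending the deadline to October 25, 2010.
Nothing else in the chronology tolls or restarts the period.
The February 2, 2011 filing falls after the October 25, 2010 deadline; the claim is time-barred.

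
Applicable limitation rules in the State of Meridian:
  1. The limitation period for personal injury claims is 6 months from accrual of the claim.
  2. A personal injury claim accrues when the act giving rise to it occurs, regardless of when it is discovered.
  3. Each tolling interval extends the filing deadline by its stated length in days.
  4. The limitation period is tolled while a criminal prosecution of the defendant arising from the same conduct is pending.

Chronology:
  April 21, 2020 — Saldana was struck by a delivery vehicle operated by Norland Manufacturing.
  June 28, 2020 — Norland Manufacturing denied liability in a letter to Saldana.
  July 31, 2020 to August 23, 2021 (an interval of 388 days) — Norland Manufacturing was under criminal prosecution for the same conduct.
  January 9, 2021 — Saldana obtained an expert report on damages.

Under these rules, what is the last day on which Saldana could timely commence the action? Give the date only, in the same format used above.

November 13, 2021

The limitation period began to run on April 21, 2020.
The untolled deadline — 6 months after April 21, 2020 — is October 21, 2020.
The period was tolled for 388 days by the pending criminal prosecution (July 31, 2020 to August 23, 2021), pushing the deadline to November 13, 2021.
Nothing else in the chronology tolls or restarts the period.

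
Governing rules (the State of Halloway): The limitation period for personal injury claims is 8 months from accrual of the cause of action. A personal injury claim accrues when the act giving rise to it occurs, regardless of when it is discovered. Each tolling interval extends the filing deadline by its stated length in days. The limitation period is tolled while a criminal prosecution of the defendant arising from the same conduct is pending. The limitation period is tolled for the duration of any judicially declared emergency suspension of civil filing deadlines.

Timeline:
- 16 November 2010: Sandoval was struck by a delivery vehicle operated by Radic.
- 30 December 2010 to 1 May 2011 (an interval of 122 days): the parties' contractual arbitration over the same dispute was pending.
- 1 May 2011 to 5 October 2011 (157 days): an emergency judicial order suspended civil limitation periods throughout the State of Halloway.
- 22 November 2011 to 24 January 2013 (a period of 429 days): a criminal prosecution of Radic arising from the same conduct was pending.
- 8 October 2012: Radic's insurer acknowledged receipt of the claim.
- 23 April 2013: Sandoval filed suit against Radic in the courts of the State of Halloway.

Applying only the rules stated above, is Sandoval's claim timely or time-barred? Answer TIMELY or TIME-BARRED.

The limitation period began to run on 16 November 2010.
The untolled deadline — 8 months after 16 November 2010 — is 16 July 2011.
Because the emergency suspension of filing deadlines ran from 1 May 2011 to 5 October 2011, the deadline is extended by 157 days to 20 December 2011.
Because the pending criminal prosecution ran from 22 November 2011 to 24 January 2013, the deadline is extended by 429 days to 21 February 2013.
The pending related arbitration from 30 December 2010 to 1 May 2011 does not toll the period, because no stated rule makes a pending arbitration a tolling event.
The other events in the timeline have no effect on the limitation period under the stated rules.
Filing on 23 April 2013 missed the 21 February 2013 deadline — the action is time-barred.

TIME-BARRED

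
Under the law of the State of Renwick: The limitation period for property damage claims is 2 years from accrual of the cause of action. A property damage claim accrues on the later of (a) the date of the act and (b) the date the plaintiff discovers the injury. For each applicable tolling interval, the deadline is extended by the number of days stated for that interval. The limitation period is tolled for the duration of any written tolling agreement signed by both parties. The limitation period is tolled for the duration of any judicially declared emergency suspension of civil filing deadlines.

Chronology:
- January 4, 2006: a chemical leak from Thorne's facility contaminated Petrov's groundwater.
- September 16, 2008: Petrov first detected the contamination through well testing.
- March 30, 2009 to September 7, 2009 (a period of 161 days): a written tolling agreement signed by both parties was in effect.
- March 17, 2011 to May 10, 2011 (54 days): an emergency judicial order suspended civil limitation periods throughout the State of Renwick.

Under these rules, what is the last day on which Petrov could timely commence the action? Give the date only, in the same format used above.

Taking the later of the act (January 4, 2006) and discovery (September 16, 2008), the claim accrued on September 16, 2008.
Adding the 2 years base period to September 16, 2008 gives a deadline of September 16, 2010, before any tolling.
Because the written tolling agreement ran from March 30, 2009 to September 7, 2009, the deadline is extended by 161 days to February 24, 2011.
The emergency suspension of filing deadlines starting March 17, 2011 came too late — the period had run on February 24, 2011 — and so does not extend the deadline.

February 24, 2011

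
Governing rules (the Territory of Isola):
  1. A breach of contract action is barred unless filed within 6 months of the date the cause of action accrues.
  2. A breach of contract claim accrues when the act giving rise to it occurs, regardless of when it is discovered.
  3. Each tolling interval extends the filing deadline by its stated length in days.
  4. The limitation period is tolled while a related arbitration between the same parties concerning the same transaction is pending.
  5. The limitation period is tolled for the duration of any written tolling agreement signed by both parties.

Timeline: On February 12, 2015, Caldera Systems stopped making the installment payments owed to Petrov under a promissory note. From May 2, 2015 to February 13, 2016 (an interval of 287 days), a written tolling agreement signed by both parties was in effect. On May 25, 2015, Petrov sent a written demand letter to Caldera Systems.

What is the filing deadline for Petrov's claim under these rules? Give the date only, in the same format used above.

The limitation period began to run on February 12, 2015.
The untolled deadline — 6 months after February 12, 2015 — is August 12, 2015.
The written tolling agreement from May 2, 2015 to February 13, 2016 tolled the period for 287 days, extending the deadline to May 25, 2016.
Nothing else in the chronology tolls or restarts the period.

May 25, 2016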